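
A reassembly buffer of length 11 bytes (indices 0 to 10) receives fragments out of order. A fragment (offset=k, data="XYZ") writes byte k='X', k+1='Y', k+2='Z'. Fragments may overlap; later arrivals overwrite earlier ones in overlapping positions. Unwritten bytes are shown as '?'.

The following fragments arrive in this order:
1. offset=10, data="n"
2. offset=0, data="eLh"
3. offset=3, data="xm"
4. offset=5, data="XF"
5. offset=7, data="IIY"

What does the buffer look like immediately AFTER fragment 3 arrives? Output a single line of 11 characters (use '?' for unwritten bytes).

Answer: eLhxm?????n

Derivation:
Fragment 1: offset=10 data="n" -> buffer=??????????n
Fragment 2: offset=0 data="eLh" -> buffer=eLh???????n
Fragment 3: offset=3 data="xm" -> buffer=eLhxm?????n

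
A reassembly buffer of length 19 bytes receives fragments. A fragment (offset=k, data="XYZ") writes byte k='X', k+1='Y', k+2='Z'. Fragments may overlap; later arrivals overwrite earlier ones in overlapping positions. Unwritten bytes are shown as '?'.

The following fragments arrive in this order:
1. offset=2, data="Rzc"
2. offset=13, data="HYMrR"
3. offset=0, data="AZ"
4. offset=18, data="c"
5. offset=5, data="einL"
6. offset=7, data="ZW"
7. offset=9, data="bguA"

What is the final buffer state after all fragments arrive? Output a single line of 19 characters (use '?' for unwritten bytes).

Answer: AZRzceiZWbguAHYMrRc

Derivation:
Fragment 1: offset=2 data="Rzc" -> buffer=??Rzc??????????????
Fragment 2: offset=13 data="HYMrR" -> buffer=??Rzc????????HYMrR?
Fragment 3: offset=0 data="AZ" -> buffer=AZRzc????????HYMrR?
Fragment 4: offset=18 data="c" -> buffer=AZRzc????????HYMrRc
Fragment 5: offset=5 data="einL" -> buffer=AZRzceinL????HYMrRc
Fragment 6: offset=7 data="ZW" -> buffer=AZRzceiZW????HYMrRc
Fragment 7: offset=9 data="bguA" -> buffer=AZRzceiZWbguAHYMrRc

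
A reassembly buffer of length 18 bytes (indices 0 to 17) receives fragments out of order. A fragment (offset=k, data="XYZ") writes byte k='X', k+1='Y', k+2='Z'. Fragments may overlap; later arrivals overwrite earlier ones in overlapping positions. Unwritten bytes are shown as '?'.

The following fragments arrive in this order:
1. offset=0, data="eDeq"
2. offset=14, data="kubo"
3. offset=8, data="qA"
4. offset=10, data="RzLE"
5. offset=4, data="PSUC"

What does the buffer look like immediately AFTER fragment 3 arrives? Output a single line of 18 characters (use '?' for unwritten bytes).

Fragment 1: offset=0 data="eDeq" -> buffer=eDeq??????????????
Fragment 2: offset=14 data="kubo" -> buffer=eDeq??????????kubo
Fragment 3: offset=8 data="qA" -> buffer=eDeq????qA????kubo

Answer: eDeq????qA????kubo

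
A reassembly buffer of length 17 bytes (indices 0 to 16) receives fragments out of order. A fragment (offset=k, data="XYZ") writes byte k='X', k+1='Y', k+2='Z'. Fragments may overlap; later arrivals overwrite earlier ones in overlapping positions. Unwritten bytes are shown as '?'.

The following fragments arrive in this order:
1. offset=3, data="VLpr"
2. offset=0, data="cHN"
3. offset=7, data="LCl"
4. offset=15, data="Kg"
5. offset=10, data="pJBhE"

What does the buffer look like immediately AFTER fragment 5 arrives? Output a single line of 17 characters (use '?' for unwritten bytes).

Fragment 1: offset=3 data="VLpr" -> buffer=???VLpr??????????
Fragment 2: offset=0 data="cHN" -> buffer=cHNVLpr??????????
Fragment 3: offset=7 data="LCl" -> buffer=cHNVLprLCl???????
Fragment 4: offset=15 data="Kg" -> buffer=cHNVLprLCl?????Kg
Fragment 5: offset=10 data="pJBhE" -> buffer=cHNVLprLClpJBhEKg

Answer: cHNVLprLClpJBhEKg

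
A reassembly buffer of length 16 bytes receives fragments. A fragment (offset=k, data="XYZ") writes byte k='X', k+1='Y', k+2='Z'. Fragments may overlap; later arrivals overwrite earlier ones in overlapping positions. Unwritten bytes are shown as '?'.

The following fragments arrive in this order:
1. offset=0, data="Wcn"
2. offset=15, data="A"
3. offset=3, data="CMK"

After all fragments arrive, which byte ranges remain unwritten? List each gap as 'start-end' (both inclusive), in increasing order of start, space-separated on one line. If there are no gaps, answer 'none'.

Answer: 6-14

Derivation:
Fragment 1: offset=0 len=3
Fragment 2: offset=15 len=1
Fragment 3: offset=3 len=3
Gaps: 6-14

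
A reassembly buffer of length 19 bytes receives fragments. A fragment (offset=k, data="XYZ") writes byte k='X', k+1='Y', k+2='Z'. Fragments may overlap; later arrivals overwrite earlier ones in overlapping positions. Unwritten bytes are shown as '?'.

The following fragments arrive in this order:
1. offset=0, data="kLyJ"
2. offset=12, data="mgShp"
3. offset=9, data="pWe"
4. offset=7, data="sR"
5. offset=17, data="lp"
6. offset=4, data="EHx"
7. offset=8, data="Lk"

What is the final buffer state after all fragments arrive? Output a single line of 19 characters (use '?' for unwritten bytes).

Answer: kLyJEHxsLkWemgShplp

Derivation:
Fragment 1: offset=0 data="kLyJ" -> buffer=kLyJ???????????????
Fragment 2: offset=12 data="mgShp" -> buffer=kLyJ????????mgShp??
Fragment 3: offset=9 data="pWe" -> buffer=kLyJ?????pWemgShp??
Fragment 4: offset=7 data="sR" -> buffer=kLyJ???sRpWemgShp??
Fragment 5: offset=17 data="lp" -> buffer=kLyJ???sRpWemgShplp
Fragment 6: offset=4 data="EHx" -> buffer=kLyJEHxsRpWemgShplp
Fragment 7: offset=8 data="Lk" -> buffer=kLyJEHxsLkWemgShplp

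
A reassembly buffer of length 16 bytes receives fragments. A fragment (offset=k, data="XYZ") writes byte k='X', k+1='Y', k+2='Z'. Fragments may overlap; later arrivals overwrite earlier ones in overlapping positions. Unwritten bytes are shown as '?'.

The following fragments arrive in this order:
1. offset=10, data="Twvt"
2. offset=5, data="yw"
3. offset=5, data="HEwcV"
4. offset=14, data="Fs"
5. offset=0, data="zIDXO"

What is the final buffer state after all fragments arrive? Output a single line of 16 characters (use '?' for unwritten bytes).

Fragment 1: offset=10 data="Twvt" -> buffer=??????????Twvt??
Fragment 2: offset=5 data="yw" -> buffer=?????yw???Twvt??
Fragment 3: offset=5 data="HEwcV" -> buffer=?????HEwcVTwvt??
Fragment 4: offset=14 data="Fs" -> buffer=?????HEwcVTwvtFs
Fragment 5: offset=0 data="zIDXO" -> buffer=zIDXOHEwcVTwvtFs

Answer: zIDXOHEwcVTwvtFs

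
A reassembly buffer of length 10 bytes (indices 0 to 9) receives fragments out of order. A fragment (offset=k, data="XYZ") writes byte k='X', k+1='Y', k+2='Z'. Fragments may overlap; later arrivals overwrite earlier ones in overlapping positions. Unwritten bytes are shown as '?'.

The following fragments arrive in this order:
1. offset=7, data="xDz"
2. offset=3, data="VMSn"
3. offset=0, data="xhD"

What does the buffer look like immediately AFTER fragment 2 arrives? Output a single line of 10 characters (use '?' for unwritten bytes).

Answer: ???VMSnxDz

Derivation:
Fragment 1: offset=7 data="xDz" -> buffer=???????xDz
Fragment 2: offset=3 data="VMSn" -> buffer=???VMSnxDz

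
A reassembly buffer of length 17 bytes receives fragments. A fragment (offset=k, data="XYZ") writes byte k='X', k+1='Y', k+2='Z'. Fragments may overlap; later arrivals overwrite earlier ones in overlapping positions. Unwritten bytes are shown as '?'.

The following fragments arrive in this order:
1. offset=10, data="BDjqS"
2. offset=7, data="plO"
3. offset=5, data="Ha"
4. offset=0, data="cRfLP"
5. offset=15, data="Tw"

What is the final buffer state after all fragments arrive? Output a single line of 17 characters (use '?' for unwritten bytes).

Answer: cRfLPHaplOBDjqSTw

Derivation:
Fragment 1: offset=10 data="BDjqS" -> buffer=??????????BDjqS??
Fragment 2: offset=7 data="plO" -> buffer=???????plOBDjqS??
Fragment 3: offset=5 data="Ha" -> buffer=?????HaplOBDjqS??
Fragment 4: offset=0 data="cRfLP" -> buffer=cRfLPHaplOBDjqS??
Fragment 5: offset=15 data="Tw" -> buffer=cRfLPHaplOBDjqSTw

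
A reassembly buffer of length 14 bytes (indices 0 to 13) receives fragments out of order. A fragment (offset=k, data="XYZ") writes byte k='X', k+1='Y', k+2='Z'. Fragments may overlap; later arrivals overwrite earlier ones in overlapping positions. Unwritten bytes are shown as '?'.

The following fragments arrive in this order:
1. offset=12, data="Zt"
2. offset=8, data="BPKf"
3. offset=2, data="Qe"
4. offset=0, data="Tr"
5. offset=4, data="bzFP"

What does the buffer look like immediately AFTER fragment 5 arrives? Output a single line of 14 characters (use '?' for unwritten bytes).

Fragment 1: offset=12 data="Zt" -> buffer=????????????Zt
Fragment 2: offset=8 data="BPKf" -> buffer=????????BPKfZt
Fragment 3: offset=2 data="Qe" -> buffer=??Qe????BPKfZt
Fragment 4: offset=0 data="Tr" -> buffer=TrQe????BPKfZt
Fragment 5: offset=4 data="bzFP" -> buffer=TrQebzFPBPKfZt

Answer: TrQebzFPBPKfZt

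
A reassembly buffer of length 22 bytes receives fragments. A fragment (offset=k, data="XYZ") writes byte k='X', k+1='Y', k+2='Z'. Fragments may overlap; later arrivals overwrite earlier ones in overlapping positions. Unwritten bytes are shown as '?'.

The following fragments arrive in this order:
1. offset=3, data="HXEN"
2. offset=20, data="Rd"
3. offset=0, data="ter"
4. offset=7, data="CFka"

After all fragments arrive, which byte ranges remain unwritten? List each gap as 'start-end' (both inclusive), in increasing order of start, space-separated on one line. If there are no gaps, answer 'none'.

Fragment 1: offset=3 len=4
Fragment 2: offset=20 len=2
Fragment 3: offset=0 len=3
Fragment 4: offset=7 len=4
Gaps: 11-19

Answer: 11-19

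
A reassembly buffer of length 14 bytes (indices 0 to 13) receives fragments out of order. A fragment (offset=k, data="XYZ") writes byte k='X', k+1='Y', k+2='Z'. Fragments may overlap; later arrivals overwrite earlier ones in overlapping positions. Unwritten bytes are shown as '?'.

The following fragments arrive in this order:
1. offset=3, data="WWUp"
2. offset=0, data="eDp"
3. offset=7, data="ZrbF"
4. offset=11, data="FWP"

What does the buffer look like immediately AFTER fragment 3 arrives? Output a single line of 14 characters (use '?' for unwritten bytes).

Answer: eDpWWUpZrbF???

Derivation:
Fragment 1: offset=3 data="WWUp" -> buffer=???WWUp???????
Fragment 2: offset=0 data="eDp" -> buffer=eDpWWUp???????
Fragment 3: offset=7 data="ZrbF" -> buffer=eDpWWUpZrbF???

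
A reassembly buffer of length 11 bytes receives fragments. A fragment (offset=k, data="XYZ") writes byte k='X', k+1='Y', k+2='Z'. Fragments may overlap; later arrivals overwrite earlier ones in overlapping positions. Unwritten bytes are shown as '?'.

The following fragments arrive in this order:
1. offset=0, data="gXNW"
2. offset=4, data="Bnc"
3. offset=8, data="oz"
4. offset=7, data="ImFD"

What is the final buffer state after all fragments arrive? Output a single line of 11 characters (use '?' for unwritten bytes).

Fragment 1: offset=0 data="gXNW" -> buffer=gXNW???????
Fragment 2: offset=4 data="Bnc" -> buffer=gXNWBnc????
Fragment 3: offset=8 data="oz" -> buffer=gXNWBnc?oz?
Fragment 4: offset=7 data="ImFD" -> buffer=gXNWBncImFD

Answer: gXNWBncImFD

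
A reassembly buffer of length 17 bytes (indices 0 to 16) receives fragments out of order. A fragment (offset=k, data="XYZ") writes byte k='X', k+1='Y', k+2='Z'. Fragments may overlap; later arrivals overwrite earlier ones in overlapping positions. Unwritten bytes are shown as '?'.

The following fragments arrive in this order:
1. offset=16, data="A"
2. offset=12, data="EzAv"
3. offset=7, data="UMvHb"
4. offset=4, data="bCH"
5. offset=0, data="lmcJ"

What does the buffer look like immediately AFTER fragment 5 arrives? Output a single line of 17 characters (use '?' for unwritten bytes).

Answer: lmcJbCHUMvHbEzAvA

Derivation:
Fragment 1: offset=16 data="A" -> buffer=????????????????A
Fragment 2: offset=12 data="EzAv" -> buffer=????????????EzAvA
Fragment 3: offset=7 data="UMvHb" -> buffer=???????UMvHbEzAvA
Fragment 4: offset=4 data="bCH" -> buffer=????bCHUMvHbEzAvA
Fragment 5: offset=0 data="lmcJ" -> buffer=lmcJbCHUMvHbEzAvA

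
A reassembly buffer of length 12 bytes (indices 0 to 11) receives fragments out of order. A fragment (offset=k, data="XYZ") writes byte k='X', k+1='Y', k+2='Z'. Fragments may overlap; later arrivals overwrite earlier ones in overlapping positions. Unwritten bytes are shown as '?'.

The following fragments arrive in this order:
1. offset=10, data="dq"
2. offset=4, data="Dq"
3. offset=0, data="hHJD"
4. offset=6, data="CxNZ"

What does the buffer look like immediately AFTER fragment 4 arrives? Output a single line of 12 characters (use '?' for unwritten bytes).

Fragment 1: offset=10 data="dq" -> buffer=??????????dq
Fragment 2: offset=4 data="Dq" -> buffer=????Dq????dq
Fragment 3: offset=0 data="hHJD" -> buffer=hHJDDq????dq
Fragment 4: offset=6 data="CxNZ" -> buffer=hHJDDqCxNZdq

Answer: hHJDDqCxNZdq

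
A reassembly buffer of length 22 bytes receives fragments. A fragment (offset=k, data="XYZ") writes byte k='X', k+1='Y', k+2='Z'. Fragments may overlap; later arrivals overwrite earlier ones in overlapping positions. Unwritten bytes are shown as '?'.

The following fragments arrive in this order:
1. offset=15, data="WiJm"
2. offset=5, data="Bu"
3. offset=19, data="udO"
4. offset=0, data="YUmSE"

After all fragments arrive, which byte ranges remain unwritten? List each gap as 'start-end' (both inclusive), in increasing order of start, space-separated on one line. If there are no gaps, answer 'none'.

Answer: 7-14

Derivation:
Fragment 1: offset=15 len=4
Fragment 2: offset=5 len=2
Fragment 3: offset=19 len=3
Fragment 4: offset=0 len=5
Gaps: 7-14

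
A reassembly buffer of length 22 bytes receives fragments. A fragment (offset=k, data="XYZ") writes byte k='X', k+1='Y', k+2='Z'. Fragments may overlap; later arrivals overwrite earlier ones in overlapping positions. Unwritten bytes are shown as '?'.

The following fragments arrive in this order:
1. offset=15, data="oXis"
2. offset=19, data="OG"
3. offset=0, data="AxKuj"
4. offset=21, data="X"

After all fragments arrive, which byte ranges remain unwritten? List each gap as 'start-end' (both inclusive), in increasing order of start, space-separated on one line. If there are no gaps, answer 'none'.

Answer: 5-14

Derivation:
Fragment 1: offset=15 len=4
Fragment 2: offset=19 len=2
Fragment 3: offset=0 len=5
Fragment 4: offset=21 len=1
Gaps: 5-14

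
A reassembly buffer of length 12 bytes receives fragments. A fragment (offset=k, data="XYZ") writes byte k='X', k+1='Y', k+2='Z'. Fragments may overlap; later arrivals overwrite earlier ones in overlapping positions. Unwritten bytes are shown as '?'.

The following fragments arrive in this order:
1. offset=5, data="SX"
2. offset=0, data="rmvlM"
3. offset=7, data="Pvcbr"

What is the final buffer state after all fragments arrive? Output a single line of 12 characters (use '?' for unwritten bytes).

Answer: rmvlMSXPvcbr

Derivation:
Fragment 1: offset=5 data="SX" -> buffer=?????SX?????
Fragment 2: offset=0 data="rmvlM" -> buffer=rmvlMSX?????
Fragment 3: offset=7 data="Pvcbr" -> buffer=rmvlMSXPvcbr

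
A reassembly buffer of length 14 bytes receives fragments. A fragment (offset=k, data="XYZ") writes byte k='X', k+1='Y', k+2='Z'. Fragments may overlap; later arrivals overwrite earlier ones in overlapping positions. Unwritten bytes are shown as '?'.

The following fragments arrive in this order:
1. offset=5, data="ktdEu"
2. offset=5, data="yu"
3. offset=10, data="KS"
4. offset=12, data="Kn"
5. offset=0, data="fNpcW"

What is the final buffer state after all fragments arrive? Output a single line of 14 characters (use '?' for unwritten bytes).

Fragment 1: offset=5 data="ktdEu" -> buffer=?????ktdEu????
Fragment 2: offset=5 data="yu" -> buffer=?????yudEu????
Fragment 3: offset=10 data="KS" -> buffer=?????yudEuKS??
Fragment 4: offset=12 data="Kn" -> buffer=?????yudEuKSKn
Fragment 5: offset=0 data="fNpcW" -> buffer=fNpcWyudEuKSKn

Answer: fNpcWyudEuKSKn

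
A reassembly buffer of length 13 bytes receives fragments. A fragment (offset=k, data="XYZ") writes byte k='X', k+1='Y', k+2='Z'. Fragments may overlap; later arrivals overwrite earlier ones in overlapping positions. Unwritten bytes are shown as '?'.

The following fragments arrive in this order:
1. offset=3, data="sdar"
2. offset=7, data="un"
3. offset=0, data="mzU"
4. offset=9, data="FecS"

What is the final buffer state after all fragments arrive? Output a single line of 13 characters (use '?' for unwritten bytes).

Fragment 1: offset=3 data="sdar" -> buffer=???sdar??????
Fragment 2: offset=7 data="un" -> buffer=???sdarun????
Fragment 3: offset=0 data="mzU" -> buffer=mzUsdarun????
Fragment 4: offset=9 data="FecS" -> buffer=mzUsdarunFecS

Answer: mzUsdarunFecS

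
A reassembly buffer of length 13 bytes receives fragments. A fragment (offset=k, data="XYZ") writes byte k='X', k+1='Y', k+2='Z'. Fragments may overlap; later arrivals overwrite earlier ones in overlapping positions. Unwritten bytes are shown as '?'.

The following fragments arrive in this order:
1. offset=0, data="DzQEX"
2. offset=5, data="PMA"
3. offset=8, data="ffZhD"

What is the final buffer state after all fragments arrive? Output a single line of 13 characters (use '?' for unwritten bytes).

Fragment 1: offset=0 data="DzQEX" -> buffer=DzQEX????????
Fragment 2: offset=5 data="PMA" -> buffer=DzQEXPMA?????
Fragment 3: offset=8 data="ffZhD" -> buffer=DzQEXPMAffZhD

Answer: DzQEXPMAffZhD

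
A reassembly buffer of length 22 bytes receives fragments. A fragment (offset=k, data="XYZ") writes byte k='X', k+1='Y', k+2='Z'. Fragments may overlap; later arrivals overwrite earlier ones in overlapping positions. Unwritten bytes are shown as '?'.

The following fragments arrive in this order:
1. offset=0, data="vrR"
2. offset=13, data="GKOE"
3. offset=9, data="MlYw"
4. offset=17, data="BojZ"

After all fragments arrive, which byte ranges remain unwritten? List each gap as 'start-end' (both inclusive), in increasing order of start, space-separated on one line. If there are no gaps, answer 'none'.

Answer: 3-8 21-21

Derivation:
Fragment 1: offset=0 len=3
Fragment 2: offset=13 len=4
Fragment 3: offset=9 len=4
Fragment 4: offset=17 len=4
Gaps: 3-8 21-21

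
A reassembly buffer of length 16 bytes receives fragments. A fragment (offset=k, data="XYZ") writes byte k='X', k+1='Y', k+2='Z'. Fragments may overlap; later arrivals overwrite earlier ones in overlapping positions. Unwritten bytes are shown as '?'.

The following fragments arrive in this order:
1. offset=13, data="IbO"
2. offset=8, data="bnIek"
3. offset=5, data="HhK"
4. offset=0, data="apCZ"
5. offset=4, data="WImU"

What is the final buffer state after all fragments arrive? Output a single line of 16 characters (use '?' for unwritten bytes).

Fragment 1: offset=13 data="IbO" -> buffer=?????????????IbO
Fragment 2: offset=8 data="bnIek" -> buffer=????????bnIekIbO
Fragment 3: offset=5 data="HhK" -> buffer=?????HhKbnIekIbO
Fragment 4: offset=0 data="apCZ" -> buffer=apCZ?HhKbnIekIbO
Fragment 5: offset=4 data="WImU" -> buffer=apCZWImUbnIekIbO

Answer: apCZWImUbnIekIbO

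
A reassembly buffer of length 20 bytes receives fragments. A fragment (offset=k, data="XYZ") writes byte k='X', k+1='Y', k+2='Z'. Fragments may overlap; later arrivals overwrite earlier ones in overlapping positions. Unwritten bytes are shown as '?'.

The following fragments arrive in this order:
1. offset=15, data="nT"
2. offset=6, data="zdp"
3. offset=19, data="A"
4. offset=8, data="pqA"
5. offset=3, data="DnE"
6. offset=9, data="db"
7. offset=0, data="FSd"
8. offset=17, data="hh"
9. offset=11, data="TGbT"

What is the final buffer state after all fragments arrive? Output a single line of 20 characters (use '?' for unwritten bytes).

Answer: FSdDnEzdpdbTGbTnThhA

Derivation:
Fragment 1: offset=15 data="nT" -> buffer=???????????????nT???
Fragment 2: offset=6 data="zdp" -> buffer=??????zdp??????nT???
Fragment 3: offset=19 data="A" -> buffer=??????zdp??????nT??A
Fragment 4: offset=8 data="pqA" -> buffer=??????zdpqA????nT??A
Fragment 5: offset=3 data="DnE" -> buffer=???DnEzdpqA????nT??A
Fragment 6: offset=9 data="db" -> buffer=???DnEzdpdb????nT??A
Fragment 7: offset=0 data="FSd" -> buffer=FSdDnEzdpdb????nT??A
Fragment 8: offset=17 data="hh" -> buffer=FSdDnEzdpdb????nThhA
Fragment 9: offset=11 data="TGbT" -> buffer=FSdDnEzdpdbTGbTnThhA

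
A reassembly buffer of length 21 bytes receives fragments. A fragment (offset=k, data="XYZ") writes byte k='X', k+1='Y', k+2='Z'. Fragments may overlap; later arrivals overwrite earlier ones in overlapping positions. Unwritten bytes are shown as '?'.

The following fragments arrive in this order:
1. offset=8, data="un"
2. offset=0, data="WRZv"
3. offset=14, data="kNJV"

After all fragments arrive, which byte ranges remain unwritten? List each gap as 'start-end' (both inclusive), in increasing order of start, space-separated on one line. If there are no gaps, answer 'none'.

Answer: 4-7 10-13 18-20

Derivation:
Fragment 1: offset=8 len=2
Fragment 2: offset=0 len=4
Fragment 3: offset=14 len=4
Gaps: 4-7 10-13 18-20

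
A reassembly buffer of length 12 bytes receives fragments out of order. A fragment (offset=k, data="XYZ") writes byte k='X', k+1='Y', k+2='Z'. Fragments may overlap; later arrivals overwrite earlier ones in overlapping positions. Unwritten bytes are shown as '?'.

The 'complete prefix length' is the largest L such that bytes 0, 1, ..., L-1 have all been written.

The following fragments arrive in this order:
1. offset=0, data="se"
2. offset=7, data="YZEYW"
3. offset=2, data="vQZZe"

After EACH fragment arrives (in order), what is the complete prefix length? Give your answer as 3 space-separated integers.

Answer: 2 2 12

Derivation:
Fragment 1: offset=0 data="se" -> buffer=se?????????? -> prefix_len=2
Fragment 2: offset=7 data="YZEYW" -> buffer=se?????YZEYW -> prefix_len=2
Fragment 3: offset=2 data="vQZZe" -> buffer=sevQZZeYZEYW -> prefix_len=12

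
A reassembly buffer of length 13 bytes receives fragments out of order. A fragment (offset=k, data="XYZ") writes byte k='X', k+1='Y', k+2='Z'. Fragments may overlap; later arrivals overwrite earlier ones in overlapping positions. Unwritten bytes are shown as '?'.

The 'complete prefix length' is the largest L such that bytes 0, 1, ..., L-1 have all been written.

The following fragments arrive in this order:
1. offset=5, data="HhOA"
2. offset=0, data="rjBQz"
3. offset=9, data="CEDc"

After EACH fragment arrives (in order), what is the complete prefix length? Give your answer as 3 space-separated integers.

Fragment 1: offset=5 data="HhOA" -> buffer=?????HhOA???? -> prefix_len=0
Fragment 2: offset=0 data="rjBQz" -> buffer=rjBQzHhOA???? -> prefix_len=9
Fragment 3: offset=9 data="CEDc" -> buffer=rjBQzHhOACEDc -> prefix_len=13

Answer: 0 9 13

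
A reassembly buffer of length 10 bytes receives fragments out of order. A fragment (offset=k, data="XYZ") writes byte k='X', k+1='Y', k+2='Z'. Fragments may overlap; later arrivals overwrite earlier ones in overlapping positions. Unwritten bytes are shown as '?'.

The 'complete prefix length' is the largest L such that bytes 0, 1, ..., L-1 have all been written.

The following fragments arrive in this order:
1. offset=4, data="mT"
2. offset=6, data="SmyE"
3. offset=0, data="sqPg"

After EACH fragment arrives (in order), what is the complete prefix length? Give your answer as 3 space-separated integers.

Fragment 1: offset=4 data="mT" -> buffer=????mT???? -> prefix_len=0
Fragment 2: offset=6 data="SmyE" -> buffer=????mTSmyE -> prefix_len=0
Fragment 3: offset=0 data="sqPg" -> buffer=sqPgmTSmyE -> prefix_len=10

Answer: 0 0 10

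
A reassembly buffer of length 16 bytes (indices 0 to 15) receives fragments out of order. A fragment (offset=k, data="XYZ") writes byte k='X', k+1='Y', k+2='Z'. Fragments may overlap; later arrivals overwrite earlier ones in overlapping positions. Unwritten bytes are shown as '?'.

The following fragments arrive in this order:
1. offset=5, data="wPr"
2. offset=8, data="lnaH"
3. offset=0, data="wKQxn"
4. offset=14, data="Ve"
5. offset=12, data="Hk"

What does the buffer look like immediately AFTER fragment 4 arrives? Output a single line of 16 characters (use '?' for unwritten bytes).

Answer: wKQxnwPrlnaH??Ve

Derivation:
Fragment 1: offset=5 data="wPr" -> buffer=?????wPr????????
Fragment 2: offset=8 data="lnaH" -> buffer=?????wPrlnaH????
Fragment 3: offset=0 data="wKQxn" -> buffer=wKQxnwPrlnaH????
Fragment 4: offset=14 data="Ve" -> buffer=wKQxnwPrlnaH??Ve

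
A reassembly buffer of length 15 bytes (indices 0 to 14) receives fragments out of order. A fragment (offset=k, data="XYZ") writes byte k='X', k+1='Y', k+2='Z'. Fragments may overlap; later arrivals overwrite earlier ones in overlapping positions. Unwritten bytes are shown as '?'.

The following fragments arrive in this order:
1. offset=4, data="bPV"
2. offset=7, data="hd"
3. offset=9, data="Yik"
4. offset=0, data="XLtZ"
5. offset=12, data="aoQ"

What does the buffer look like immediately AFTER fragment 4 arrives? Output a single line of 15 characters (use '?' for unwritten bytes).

Fragment 1: offset=4 data="bPV" -> buffer=????bPV????????
Fragment 2: offset=7 data="hd" -> buffer=????bPVhd??????
Fragment 3: offset=9 data="Yik" -> buffer=????bPVhdYik???
Fragment 4: offset=0 data="XLtZ" -> buffer=XLtZbPVhdYik???

Answer: XLtZbPVhdYik???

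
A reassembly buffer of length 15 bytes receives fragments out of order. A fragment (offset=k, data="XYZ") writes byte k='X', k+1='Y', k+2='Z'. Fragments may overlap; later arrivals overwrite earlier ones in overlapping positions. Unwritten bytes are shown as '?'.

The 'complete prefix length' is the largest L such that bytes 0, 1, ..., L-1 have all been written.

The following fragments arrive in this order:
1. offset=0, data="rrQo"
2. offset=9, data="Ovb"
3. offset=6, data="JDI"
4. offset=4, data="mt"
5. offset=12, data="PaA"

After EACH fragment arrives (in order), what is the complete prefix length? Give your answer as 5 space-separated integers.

Answer: 4 4 4 12 15

Derivation:
Fragment 1: offset=0 data="rrQo" -> buffer=rrQo??????????? -> prefix_len=4
Fragment 2: offset=9 data="Ovb" -> buffer=rrQo?????Ovb??? -> prefix_len=4
Fragment 3: offset=6 data="JDI" -> buffer=rrQo??JDIOvb??? -> prefix_len=4
Fragment 4: offset=4 data="mt" -> buffer=rrQomtJDIOvb??? -> prefix_len=12
Fragment 5: offset=12 data="PaA" -> buffer=rrQomtJDIOvbPaA -> prefix_len=15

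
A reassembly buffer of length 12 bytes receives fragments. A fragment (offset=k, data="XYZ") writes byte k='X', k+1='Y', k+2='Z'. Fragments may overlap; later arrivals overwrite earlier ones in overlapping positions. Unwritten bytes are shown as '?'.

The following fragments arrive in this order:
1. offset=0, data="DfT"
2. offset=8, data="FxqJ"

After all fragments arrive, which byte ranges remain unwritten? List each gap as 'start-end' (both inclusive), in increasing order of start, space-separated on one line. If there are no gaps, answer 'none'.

Answer: 3-7

Derivation:
Fragment 1: offset=0 len=3
Fragment 2: offset=8 len=4
Gaps: 3-7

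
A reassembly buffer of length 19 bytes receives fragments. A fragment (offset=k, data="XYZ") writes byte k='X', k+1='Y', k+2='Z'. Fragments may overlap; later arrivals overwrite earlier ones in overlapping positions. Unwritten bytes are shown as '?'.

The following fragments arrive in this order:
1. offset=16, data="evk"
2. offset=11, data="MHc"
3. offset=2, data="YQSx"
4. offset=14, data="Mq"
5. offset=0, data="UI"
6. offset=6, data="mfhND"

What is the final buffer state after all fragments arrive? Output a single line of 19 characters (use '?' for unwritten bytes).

Answer: UIYQSxmfhNDMHcMqevk

Derivation:
Fragment 1: offset=16 data="evk" -> buffer=????????????????evk
Fragment 2: offset=11 data="MHc" -> buffer=???????????MHc??evk
Fragment 3: offset=2 data="YQSx" -> buffer=??YQSx?????MHc??evk
Fragment 4: offset=14 data="Mq" -> buffer=??YQSx?????MHcMqevk
Fragment 5: offset=0 data="UI" -> buffer=UIYQSx?????MHcMqevk
Fragment 6: offset=6 data="mfhND" -> buffer=UIYQSxmfhNDMHcMqevk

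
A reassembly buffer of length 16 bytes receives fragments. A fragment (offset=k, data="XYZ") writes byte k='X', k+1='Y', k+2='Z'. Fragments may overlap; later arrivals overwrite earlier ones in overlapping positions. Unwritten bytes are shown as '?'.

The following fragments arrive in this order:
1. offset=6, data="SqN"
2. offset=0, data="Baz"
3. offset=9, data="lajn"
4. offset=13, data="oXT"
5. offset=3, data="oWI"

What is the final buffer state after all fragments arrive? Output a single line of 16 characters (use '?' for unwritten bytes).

Answer: BazoWISqNlajnoXT

Derivation:
Fragment 1: offset=6 data="SqN" -> buffer=??????SqN???????
Fragment 2: offset=0 data="Baz" -> buffer=Baz???SqN???????
Fragment 3: offset=9 data="lajn" -> buffer=Baz???SqNlajn???
Fragment 4: offset=13 data="oXT" -> buffer=Baz???SqNlajnoXT
Fragment 5: offset=3 data="oWI" -> buffer=BazoWISqNlajnoXT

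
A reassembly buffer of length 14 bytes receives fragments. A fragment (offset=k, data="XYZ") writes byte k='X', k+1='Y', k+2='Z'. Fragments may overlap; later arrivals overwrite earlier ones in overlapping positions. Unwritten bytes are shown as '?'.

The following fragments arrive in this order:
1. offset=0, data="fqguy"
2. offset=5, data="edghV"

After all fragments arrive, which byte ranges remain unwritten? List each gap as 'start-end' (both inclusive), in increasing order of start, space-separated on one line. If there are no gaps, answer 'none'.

Answer: 10-13

Derivation:
Fragment 1: offset=0 len=5
Fragment 2: offset=5 len=5
Gaps: 10-13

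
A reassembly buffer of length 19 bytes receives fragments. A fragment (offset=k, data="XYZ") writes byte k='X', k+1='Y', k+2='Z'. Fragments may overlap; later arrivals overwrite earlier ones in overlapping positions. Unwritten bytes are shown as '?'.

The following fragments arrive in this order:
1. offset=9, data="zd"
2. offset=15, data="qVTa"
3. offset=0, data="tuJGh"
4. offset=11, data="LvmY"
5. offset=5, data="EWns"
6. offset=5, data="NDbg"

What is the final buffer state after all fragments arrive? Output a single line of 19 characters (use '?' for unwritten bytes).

Answer: tuJGhNDbgzdLvmYqVTa

Derivation:
Fragment 1: offset=9 data="zd" -> buffer=?????????zd????????
Fragment 2: offset=15 data="qVTa" -> buffer=?????????zd????qVTa
Fragment 3: offset=0 data="tuJGh" -> buffer=tuJGh????zd????qVTa
Fragment 4: offset=11 data="LvmY" -> buffer=tuJGh????zdLvmYqVTa
Fragment 5: offset=5 data="EWns" -> buffer=tuJGhEWnszdLvmYqVTa
Fragment 6: offset=5 data="NDbg" -> buffer=tuJGhNDbgzdLvmYqVTa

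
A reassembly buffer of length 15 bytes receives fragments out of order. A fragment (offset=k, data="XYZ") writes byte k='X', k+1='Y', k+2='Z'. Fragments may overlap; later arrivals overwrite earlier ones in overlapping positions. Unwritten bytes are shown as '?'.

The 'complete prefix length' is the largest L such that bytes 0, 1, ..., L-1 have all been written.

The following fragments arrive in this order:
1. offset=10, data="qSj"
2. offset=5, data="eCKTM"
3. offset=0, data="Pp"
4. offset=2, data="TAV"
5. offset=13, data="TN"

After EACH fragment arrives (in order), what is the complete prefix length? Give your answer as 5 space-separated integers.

Fragment 1: offset=10 data="qSj" -> buffer=??????????qSj?? -> prefix_len=0
Fragment 2: offset=5 data="eCKTM" -> buffer=?????eCKTMqSj?? -> prefix_len=0
Fragment 3: offset=0 data="Pp" -> buffer=Pp???eCKTMqSj?? -> prefix_len=2
Fragment 4: offset=2 data="TAV" -> buffer=PpTAVeCKTMqSj?? -> prefix_len=13
Fragment 5: offset=13 data="TN" -> buffer=PpTAVeCKTMqSjTN -> prefix_len=15

Answer: 0 0 2 13 15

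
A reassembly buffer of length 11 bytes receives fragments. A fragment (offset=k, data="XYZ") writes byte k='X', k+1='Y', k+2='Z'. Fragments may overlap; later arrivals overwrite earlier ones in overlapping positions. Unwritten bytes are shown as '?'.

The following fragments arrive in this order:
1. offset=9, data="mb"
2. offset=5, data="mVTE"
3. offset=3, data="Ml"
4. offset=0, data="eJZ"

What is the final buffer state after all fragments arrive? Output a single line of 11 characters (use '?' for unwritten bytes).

Fragment 1: offset=9 data="mb" -> buffer=?????????mb
Fragment 2: offset=5 data="mVTE" -> buffer=?????mVTEmb
Fragment 3: offset=3 data="Ml" -> buffer=???MlmVTEmb
Fragment 4: offset=0 data="eJZ" -> buffer=eJZMlmVTEmb

Answer: eJZMlmVTEmb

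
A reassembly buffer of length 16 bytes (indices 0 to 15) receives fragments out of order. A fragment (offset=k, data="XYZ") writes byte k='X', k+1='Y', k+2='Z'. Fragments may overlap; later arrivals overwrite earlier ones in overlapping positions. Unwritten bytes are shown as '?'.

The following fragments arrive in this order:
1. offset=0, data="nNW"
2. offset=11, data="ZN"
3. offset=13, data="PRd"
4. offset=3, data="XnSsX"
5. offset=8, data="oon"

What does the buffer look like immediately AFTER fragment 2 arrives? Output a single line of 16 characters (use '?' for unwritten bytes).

Fragment 1: offset=0 data="nNW" -> buffer=nNW?????????????
Fragment 2: offset=11 data="ZN" -> buffer=nNW????????ZN???

Answer: nNW????????ZN???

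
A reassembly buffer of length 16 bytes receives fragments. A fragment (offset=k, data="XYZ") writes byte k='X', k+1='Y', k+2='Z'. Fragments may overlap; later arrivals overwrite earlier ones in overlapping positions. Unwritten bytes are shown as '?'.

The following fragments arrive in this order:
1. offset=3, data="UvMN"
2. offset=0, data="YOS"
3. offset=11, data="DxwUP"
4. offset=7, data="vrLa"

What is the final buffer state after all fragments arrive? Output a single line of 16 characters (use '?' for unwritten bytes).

Fragment 1: offset=3 data="UvMN" -> buffer=???UvMN?????????
Fragment 2: offset=0 data="YOS" -> buffer=YOSUvMN?????????
Fragment 3: offset=11 data="DxwUP" -> buffer=YOSUvMN????DxwUP
Fragment 4: offset=7 data="vrLa" -> buffer=YOSUvMNvrLaDxwUP

Answer: YOSUvMNvrLaDxwUP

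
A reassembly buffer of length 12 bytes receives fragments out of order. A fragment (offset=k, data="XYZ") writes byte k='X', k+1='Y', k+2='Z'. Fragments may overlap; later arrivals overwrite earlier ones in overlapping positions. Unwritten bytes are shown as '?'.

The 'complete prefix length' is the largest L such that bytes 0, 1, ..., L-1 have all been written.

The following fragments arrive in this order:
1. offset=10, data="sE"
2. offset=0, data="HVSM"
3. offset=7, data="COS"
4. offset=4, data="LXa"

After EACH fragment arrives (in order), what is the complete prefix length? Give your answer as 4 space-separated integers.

Answer: 0 4 4 12

Derivation:
Fragment 1: offset=10 data="sE" -> buffer=??????????sE -> prefix_len=0
Fragment 2: offset=0 data="HVSM" -> buffer=HVSM??????sE -> prefix_len=4
Fragment 3: offset=7 data="COS" -> buffer=HVSM???COSsE -> prefix_len=4
Fragment 4: offset=4 data="LXa" -> buffer=HVSMLXaCOSsE -> prefix_len=12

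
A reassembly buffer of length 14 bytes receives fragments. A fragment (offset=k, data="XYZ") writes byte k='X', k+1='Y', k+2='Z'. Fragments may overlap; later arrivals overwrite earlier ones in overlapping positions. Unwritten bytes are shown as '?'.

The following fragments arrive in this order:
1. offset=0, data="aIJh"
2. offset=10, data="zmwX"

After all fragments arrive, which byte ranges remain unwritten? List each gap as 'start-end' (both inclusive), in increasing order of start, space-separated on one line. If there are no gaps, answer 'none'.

Answer: 4-9

Derivation:
Fragment 1: offset=0 len=4
Fragment 2: offset=10 len=4
Gaps: 4-9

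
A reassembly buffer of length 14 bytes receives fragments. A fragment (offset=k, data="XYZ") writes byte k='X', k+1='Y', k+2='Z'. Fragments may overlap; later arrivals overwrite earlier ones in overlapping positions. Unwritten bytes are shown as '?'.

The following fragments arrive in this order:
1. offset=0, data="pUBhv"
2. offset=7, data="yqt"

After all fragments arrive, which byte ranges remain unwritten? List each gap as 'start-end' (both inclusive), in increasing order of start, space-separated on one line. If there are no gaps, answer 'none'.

Answer: 5-6 10-13

Derivation:
Fragment 1: offset=0 len=5
Fragment 2: offset=7 len=3
Gaps: 5-6 10-13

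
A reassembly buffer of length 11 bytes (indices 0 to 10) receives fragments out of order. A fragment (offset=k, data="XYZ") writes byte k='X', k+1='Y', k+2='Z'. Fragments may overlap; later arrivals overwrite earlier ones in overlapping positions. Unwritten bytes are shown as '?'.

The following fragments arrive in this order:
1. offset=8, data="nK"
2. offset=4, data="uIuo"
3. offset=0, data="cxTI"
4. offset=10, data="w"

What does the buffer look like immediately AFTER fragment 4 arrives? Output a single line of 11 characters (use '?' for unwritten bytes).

Answer: cxTIuIuonKw

Derivation:
Fragment 1: offset=8 data="nK" -> buffer=????????nK?
Fragment 2: offset=4 data="uIuo" -> buffer=????uIuonK?
Fragment 3: offset=0 data="cxTI" -> buffer=cxTIuIuonK?
Fragment 4: offset=10 data="w" -> buffer=cxTIuIuonKw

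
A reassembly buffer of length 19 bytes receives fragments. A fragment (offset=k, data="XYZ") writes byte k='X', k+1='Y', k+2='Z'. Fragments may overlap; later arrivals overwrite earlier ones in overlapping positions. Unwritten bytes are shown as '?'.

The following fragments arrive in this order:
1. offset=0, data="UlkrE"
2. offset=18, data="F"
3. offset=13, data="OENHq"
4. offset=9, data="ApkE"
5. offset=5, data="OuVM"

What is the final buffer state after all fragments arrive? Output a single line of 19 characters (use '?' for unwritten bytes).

Answer: UlkrEOuVMApkEOENHqF

Derivation:
Fragment 1: offset=0 data="UlkrE" -> buffer=UlkrE??????????????
Fragment 2: offset=18 data="F" -> buffer=UlkrE?????????????F
Fragment 3: offset=13 data="OENHq" -> buffer=UlkrE????????OENHqF
Fragment 4: offset=9 data="ApkE" -> buffer=UlkrE????ApkEOENHqF
Fragment 5: offset=5 data="OuVM" -> buffer=UlkrEOuVMApkEOENHqF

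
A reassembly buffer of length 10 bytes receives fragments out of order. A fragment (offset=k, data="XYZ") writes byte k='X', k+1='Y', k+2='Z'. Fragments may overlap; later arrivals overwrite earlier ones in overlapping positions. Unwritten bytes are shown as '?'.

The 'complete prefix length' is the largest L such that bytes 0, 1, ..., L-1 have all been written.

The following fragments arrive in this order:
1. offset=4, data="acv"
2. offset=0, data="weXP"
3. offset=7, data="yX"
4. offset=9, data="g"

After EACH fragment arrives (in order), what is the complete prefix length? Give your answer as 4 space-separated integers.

Answer: 0 7 9 10

Derivation:
Fragment 1: offset=4 data="acv" -> buffer=????acv??? -> prefix_len=0
Fragment 2: offset=0 data="weXP" -> buffer=weXPacv??? -> prefix_len=7
Fragment 3: offset=7 data="yX" -> buffer=weXPacvyX? -> prefix_len=9
Fragment 4: offset=9 data="g" -> buffer=weXPacvyXg -> prefix_len=10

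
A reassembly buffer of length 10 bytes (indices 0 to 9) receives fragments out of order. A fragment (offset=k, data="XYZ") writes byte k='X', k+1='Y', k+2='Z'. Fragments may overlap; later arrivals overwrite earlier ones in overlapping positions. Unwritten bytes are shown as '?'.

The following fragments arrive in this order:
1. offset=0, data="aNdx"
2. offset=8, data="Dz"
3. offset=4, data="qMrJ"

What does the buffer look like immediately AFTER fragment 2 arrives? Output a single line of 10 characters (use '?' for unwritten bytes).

Fragment 1: offset=0 data="aNdx" -> buffer=aNdx??????
Fragment 2: offset=8 data="Dz" -> buffer=aNdx????Dz

Answer: aNdx????Dz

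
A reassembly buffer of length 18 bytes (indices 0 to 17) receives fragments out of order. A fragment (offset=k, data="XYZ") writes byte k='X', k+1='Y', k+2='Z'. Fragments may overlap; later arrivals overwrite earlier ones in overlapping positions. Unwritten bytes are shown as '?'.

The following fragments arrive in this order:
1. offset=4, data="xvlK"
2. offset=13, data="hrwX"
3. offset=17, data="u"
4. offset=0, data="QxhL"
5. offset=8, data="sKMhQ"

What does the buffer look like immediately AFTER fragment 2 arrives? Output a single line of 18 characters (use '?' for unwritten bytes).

Answer: ????xvlK?????hrwX?

Derivation:
Fragment 1: offset=4 data="xvlK" -> buffer=????xvlK??????????
Fragment 2: offset=13 data="hrwX" -> buffer=????xvlK?????hrwX?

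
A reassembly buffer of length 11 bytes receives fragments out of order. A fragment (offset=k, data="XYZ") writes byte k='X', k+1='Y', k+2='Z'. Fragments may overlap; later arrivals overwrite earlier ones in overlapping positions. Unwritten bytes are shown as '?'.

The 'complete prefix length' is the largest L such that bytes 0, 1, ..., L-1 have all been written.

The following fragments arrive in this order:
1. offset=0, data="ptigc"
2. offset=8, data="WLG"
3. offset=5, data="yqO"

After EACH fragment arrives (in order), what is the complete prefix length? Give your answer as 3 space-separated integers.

Fragment 1: offset=0 data="ptigc" -> buffer=ptigc?????? -> prefix_len=5
Fragment 2: offset=8 data="WLG" -> buffer=ptigc???WLG -> prefix_len=5
Fragment 3: offset=5 data="yqO" -> buffer=ptigcyqOWLG -> prefix_len=11

Answer: 5 5 11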